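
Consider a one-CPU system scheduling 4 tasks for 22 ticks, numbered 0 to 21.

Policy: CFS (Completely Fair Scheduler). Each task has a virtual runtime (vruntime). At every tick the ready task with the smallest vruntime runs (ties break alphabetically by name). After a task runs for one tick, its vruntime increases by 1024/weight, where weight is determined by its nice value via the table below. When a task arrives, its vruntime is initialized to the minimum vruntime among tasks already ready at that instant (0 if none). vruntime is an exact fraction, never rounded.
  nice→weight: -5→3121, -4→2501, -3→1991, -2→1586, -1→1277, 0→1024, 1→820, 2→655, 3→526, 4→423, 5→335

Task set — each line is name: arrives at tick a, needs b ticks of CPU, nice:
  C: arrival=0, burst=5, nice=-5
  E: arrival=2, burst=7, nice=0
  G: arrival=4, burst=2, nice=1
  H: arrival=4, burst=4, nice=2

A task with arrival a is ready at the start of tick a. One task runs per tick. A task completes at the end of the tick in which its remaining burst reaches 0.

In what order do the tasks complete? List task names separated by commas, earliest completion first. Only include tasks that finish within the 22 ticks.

t=0: vr[C=0] → run C
t=1: vr[C=1024/3121] → run C
t=2: vr[C=2048/3121 E=2048/3121] → run C
t=3: vr[C=3072/3121 E=2048/3121] → run E
t=4: vr[C=3072/3121 E=5169/3121 G=3072/3121 H=3072/3121] → run C
t=5: vr[C=4096/3121 E=5169/3121 G=3072/3121 H=3072/3121] → run G
t=6: vr[C=4096/3121 E=5169/3121 G=1428736/639805 H=3072/3121] → run H
t=7: vr[C=4096/3121 E=5169/3121 G=1428736/639805 H=5208064/2044255] → run C
t=8: vr[E=5169/3121 G=1428736/639805 H=5208064/2044255] → run E
t=9: vr[E=8290/3121 G=1428736/639805 H=5208064/2044255] → run G
t=10: vr[E=8290/3121 H=5208064/2044255] → run H
t=11: vr[E=8290/3121 H=8403968/2044255] → run E
t=12: vr[E=11411/3121 H=8403968/2044255] → run E
t=13: vr[E=14532/3121 H=8403968/2044255] → run H
t=14: vr[E=14532/3121 H=11599872/2044255] → run E
t=15: vr[E=17653/3121 H=11599872/2044255] → run E
t=16: vr[E=20774/3121 H=11599872/2044255] → run H
t=17: vr[E=20774/3121] → run E
t=18: (idle)
t=19: (idle)
t=20: (idle)
t=21: (idle)

completion order = C, G, H, E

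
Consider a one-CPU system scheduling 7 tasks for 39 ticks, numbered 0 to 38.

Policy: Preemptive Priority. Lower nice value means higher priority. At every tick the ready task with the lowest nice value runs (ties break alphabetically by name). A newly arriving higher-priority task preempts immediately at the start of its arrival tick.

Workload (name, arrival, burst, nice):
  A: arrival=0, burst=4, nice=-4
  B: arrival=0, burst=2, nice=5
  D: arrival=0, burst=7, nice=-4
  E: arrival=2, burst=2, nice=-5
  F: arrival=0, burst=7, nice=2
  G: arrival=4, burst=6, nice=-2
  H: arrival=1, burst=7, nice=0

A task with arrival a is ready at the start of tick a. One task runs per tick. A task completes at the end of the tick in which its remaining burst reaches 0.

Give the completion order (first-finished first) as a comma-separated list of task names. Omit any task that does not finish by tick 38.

t=0: ready={A,B,D,F} → run A
t=1: ready={A,B,D,F,H} → run A
t=2: ready={A,B,D,E,F,H} → run E
t=3: ready={A,B,D,E,F,H} → run E
t=4: ready={A,B,D,F,G,H} → run A
t=5: ready={A,B,D,F,G,H} → run A
t=6: ready={B,D,F,G,H} → run D
t=7: ready={B,D,F,G,H} → run D
t=8: ready={B,D,F,G,H} → run D
t=9: ready={B,D,F,G,H} → run D
t=10: ready={B,D,F,G,H} → run D
t=11: ready={B,D,F,G,H} → run D
t=12: ready={B,D,F,G,H} → run D
t=13: ready={B,F,G,H} → run G
t=14: ready={B,F,G,H} → run G
t=15: ready={B,F,G,H} → run G
t=16: ready={B,F,G,H} → run G
t=17: ready={B,F,G,H} → run G
t=18: ready={B,F,G,H} → run G
t=19: ready={B,F,H} → run H
t=20: ready={B,F,H} → run H
t=21: ready={B,F,H} → run H
t=22: ready={B,F,H} → run H
t=23: ready={B,F,H} → run H
t=24: ready={B,F,H} → run H
t=25: ready={B,F,H} → run H
t=26: ready={B,F} → run F
t=27: ready={B,F} → run F
t=28: ready={B,F} → run F
t=29: ready={B,F} → run F
t=30: ready={B,F} → run F
t=31: ready={B,F} → run F
t=32: ready={B,F} → run F
t=33: ready={B} → run B
t=34: ready={B} → run B
t=35: (idle)
t=36: (idle)
t=37: (idle)
t=38: (idle)

completion order = E, A, D, G, H, F, B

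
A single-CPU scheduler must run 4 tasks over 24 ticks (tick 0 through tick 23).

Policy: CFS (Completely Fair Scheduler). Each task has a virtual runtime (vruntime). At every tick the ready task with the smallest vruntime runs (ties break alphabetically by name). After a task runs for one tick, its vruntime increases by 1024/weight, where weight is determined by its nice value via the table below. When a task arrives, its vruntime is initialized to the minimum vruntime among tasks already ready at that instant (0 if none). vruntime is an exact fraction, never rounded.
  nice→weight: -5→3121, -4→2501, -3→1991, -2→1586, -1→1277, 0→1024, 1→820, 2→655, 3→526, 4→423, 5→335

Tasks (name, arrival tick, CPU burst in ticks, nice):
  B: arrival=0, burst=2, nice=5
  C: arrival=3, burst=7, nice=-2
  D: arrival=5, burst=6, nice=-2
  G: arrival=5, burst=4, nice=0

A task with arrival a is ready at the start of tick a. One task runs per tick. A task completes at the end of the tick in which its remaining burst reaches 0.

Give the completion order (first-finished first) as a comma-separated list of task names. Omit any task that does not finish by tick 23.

completion order = B, C, G, D

t=0: vr[B=0] → run B
t=1: vr[B=1024/335] → run B
t=2: (idle)
t=3: vr[C=0] → run C
t=4: vr[C=512/793] → run C
t=5: vr[C=1024/793 D=1024/793 G=1024/793] → run C
t=6: vr[C=1536/793 D=1024/793 G=1024/793] → run D
t=7: vr[C=1536/793 D=1536/793 G=1024/793] → run G
t=8: vr[C=1536/793 D=1536/793 G=1817/793] → run C
t=9: vr[C=2048/793 D=1536/793 G=1817/793] → run D
t=10: vr[C=2048/793 D=2048/793 G=1817/793] → run G
t=11: vr[C=2048/793 D=2048/793 G=2610/793] → run C
t=12: vr[C=2560/793 D=2048/793 G=2610/793] → run D
t=13: vr[C=2560/793 D=2560/793 G=2610/793] → run C
t=14: vr[C=3072/793 D=2560/793 G=2610/793] → run D
t=15: vr[C=3072/793 D=3072/793 G=2610/793] → run G
t=16: vr[C=3072/793 D=3072/793 G=3403/793] → run C
t=17: vr[D=3072/793 G=3403/793] → run D
t=18: vr[D=3584/793 G=3403/793] → run G
t=19: vr[D=3584/793] → run D
t=20: (idle)
t=21: (idle)
t=22: (idle)
t=23: (idle)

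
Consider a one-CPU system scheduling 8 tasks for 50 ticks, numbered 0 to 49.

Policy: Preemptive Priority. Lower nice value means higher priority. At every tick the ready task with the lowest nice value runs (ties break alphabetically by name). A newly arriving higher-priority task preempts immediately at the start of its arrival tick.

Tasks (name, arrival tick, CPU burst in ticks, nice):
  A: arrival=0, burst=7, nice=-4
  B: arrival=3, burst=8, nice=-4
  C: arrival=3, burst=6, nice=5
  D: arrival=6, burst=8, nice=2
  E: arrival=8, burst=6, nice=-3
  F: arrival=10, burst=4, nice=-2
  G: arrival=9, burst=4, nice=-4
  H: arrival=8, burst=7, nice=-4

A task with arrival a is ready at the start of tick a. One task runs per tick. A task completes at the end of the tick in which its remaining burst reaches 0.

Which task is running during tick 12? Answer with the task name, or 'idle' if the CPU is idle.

running at tick 12 = B

t=0: ready={A} → run A
t=1: ready={A} → run A
t=2: ready={A} → run A
t=3: ready={A,B,C} → run A
t=4: ready={A,B,C} → run A
t=5: ready={A,B,C} → run A
t=6: ready={A,B,C,D} → run A
t=7: ready={B,C,D} → run B
t=8: ready={B,C,D,E,H} → run B
t=9: ready={B,C,D,E,G,H} → run B
t=10: ready={B,C,D,E,F,G,H} → run B
t=11: ready={B,C,D,E,F,G,H} → run B
t=12: ready={B,C,D,E,F,G,H} → run B
t=13: ready={B,C,D,E,F,G,H} → run B
t=14: ready={B,C,D,E,F,G,H} → run B
t=15: ready={C,D,E,F,G,H} → run G
t=16: ready={C,D,E,F,G,H} → run G
t=17: ready={C,D,E,F,G,H} → run G
t=18: ready={C,D,E,F,G,H} → run G
t=19: ready={C,D,E,F,H} → run H
t=20: ready={C,D,E,F,H} → run H
t=21: ready={C,D,E,F,H} → run H
t=22: ready={C,D,E,F,H} → run H
t=23: ready={C,D,E,F,H} → run H
t=24: ready={C,D,E,F,H} → run H
t=25: ready={C,D,E,F,H} → run H
t=26: ready={C,D,E,F} → run E
t=27: ready={C,D,E,F} → run E
t=28: ready={C,D,E,F} → run E
t=29: ready={C,D,E,F} → run E
t=30: ready={C,D,E,F} → run E
t=31: ready={C,D,E,F} → run E
t=32: ready={C,D,F} → run F
t=33: ready={C,D,F} → run F
t=34: ready={C,D,F} → run F
t=35: ready={C,D,F} → run F
t=36: ready={C,D} → run D
t=37: ready={C,D} → run D
t=38: ready={C,D} → run D
t=39: ready={C,D} → run D
t=40: ready={C,D} → run D
t=41: ready={C,D} → run D
t=42: ready={C,D} → run D
t=43: ready={C,D} → run D
t=44: ready={C} → run C
t=45: ready={C} → run C
t=46: ready={C} → run C
t=47: ready={C} → run C
t=48: ready={C} → run C
t=49: ready={C} → run C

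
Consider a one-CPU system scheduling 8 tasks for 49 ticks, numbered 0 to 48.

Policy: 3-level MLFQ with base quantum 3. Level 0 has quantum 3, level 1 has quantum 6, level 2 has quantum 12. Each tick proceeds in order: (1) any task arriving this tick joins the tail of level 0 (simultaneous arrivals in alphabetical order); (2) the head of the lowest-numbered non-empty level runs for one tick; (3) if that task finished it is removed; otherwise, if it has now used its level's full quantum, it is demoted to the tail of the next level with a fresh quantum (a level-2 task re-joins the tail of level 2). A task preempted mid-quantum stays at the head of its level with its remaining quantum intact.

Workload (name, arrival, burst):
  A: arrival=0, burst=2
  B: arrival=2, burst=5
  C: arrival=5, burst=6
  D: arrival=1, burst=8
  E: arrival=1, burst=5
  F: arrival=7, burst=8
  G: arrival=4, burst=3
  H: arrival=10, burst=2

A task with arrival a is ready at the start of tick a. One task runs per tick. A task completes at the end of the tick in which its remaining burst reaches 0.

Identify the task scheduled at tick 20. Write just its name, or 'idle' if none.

t=0: L0/L1/L2 = A/-/- → run A
t=1: L0/L1/L2 = ADE/-/- → run A
t=2: L0/L1/L2 = DEB/-/- → run D
t=3: L0/L1/L2 = DEB/-/- → run D
t=4: L0/L1/L2 = DEBG/-/- → run D
t=5: L0/L1/L2 = EBGC/D/- → run E
t=6: L0/L1/L2 = EBGC/D/- → run E
t=7: L0/L1/L2 = EBGCF/D/- → run E
t=8: L0/L1/L2 = BGCF/DE/- → run B
t=9: L0/L1/L2 = BGCF/DE/- → run B
t=10: L0/L1/L2 = BGCFH/DE/- → run B
t=11: L0/L1/L2 = GCFH/DEB/- → run G
t=12: L0/L1/L2 = GCFH/DEB/- → run G
t=13: L0/L1/L2 = GCFH/DEB/- → run G
t=14: L0/L1/L2 = CFH/DEB/- → run C
t=15: L0/L1/L2 = CFH/DEB/- → run C
t=16: L0/L1/L2 = CFH/DEB/- → run C
t=17: L0/L1/L2 = FH/DEBC/- → run F
t=18: L0/L1/L2 = FH/DEBC/- → run F
t=19: L0/L1/L2 = FH/DEBC/- → run F
t=20: L0/L1/L2 = H/DEBCF/- → run H
t=21: L0/L1/L2 = H/DEBCF/- → run H
t=22: L0/L1/L2 = -/DEBCF/- → run D
t=23: L0/L1/L2 = -/DEBCF/- → run D
t=24: L0/L1/L2 = -/DEBCF/- → run D
t=25: L0/L1/L2 = -/DEBCF/- → run D
t=26: L0/L1/L2 = -/DEBCF/- → run D
t=27: L0/L1/L2 = -/EBCF/- → run E
t=28: L0/L1/L2 = -/EBCF/- → run E
t=29: L0/L1/L2 = -/BCF/- → run B
t=30: L0/L1/L2 = -/BCF/- → run B
t=31: L0/L1/L2 = -/CF/- → run C
t=32: L0/L1/L2 = -/CF/- → run C
t=33: L0/L1/L2 = -/CF/- → run C
t=34: L0/L1/L2 = -/F/- → run F
t=35: L0/L1/L2 = -/F/- → run F
t=36: L0/L1/L2 = -/F/- → run F
t=37: L0/L1/L2 = -/F/- → run F
t=38: L0/L1/L2 = -/F/- → run F
t=39: (idle)
t=40: (idle)
t=41: (idle)
t=42: (idle)
t=43: (idle)
t=44: (idle)
t=45: (idle)
t=46: (idle)
t=47: (idle)
t=48: (idle)

running at tick 20 = H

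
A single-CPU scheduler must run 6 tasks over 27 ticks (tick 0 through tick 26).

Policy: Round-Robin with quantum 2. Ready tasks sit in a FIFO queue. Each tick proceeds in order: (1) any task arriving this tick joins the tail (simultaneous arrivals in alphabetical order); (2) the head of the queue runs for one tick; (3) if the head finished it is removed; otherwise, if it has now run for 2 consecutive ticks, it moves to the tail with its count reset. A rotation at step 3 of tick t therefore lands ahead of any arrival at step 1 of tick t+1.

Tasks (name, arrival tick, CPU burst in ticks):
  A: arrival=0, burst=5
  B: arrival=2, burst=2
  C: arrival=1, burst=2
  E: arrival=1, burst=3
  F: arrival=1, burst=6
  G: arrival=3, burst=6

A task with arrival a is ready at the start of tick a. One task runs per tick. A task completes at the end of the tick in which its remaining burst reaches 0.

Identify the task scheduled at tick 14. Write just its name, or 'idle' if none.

t=0: queue=[A] q_used=0 → run A
t=1: queue=[A,C,E,F] q_used=1 → run A
t=2: queue=[C,E,F,A,B] q_used=0 → run C
t=3: queue=[C,E,F,A,B,G] q_used=1 → run C
t=4: queue=[E,F,A,B,G] q_used=0 → run E
t=5: queue=[E,F,A,B,G] q_used=1 → run E
t=6: queue=[F,A,B,G,E] q_used=0 → run F
t=7: queue=[F,A,B,G,E] q_used=1 → run F
t=8: queue=[A,B,G,E,F] q_used=0 → run A
t=9: queue=[A,B,G,E,F] q_used=1 → run A
t=10: queue=[B,G,E,F,A] q_used=0 → run B
t=11: queue=[B,G,E,F,A] q_used=1 → run B
t=12: queue=[G,E,F,A] q_used=0 → run G
t=13: queue=[G,E,F,A] q_used=1 → run G
t=14: queue=[E,F,A,G] q_used=0 → run E
t=15: queue=[F,A,G] q_used=0 → run F
t=16: queue=[F,A,G] q_used=1 → run F
t=17: queue=[A,G,F] q_used=0 → run A
t=18: queue=[G,F] q_used=0 → run G
t=19: queue=[G,F] q_used=1 → run G
t=20: queue=[F,G] q_used=0 → run F
t=21: queue=[F,G] q_used=1 → run F
t=22: queue=[G] q_used=0 → run G
t=23: queue=[G] q_used=1 → run G
t=24: (idle)
t=25: (idle)
t=26: (idle)

running at tick 14 = E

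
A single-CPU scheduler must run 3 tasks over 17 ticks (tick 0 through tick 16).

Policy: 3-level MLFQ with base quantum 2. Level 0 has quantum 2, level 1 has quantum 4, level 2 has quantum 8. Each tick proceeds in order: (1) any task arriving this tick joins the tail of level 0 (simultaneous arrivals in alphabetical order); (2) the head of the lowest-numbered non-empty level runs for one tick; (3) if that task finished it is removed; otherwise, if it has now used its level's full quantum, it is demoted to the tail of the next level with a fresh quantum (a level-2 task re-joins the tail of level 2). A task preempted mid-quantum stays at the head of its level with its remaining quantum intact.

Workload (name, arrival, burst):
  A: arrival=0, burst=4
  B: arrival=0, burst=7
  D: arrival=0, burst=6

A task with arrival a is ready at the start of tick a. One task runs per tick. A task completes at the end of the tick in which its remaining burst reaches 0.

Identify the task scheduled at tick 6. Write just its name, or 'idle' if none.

running at tick 6 = A

t=0: L0/L1/L2 = ABD/-/- → run A
t=1: L0/L1/L2 = ABD/-/- → run A
t=2: L0/L1/L2 = BD/A/- → run B
t=3: L0/L1/L2 = BD/A/- → run B
t=4: L0/L1/L2 = D/AB/- → run D
t=5: L0/L1/L2 = D/AB/- → run D
t=6: L0/L1/L2 = -/ABD/- → run A
t=7: L0/L1/L2 = -/ABD/- → run A
t=8: L0/L1/L2 = -/BD/- → run B
t=9: L0/L1/L2 = -/BD/- → run B
t=10: L0/L1/L2 = -/BD/- → run B
t=11: L0/L1/L2 = -/BD/- → run B
t=12: L0/L1/L2 = -/D/B → run D
t=13: L0/L1/L2 = -/D/B → run D
t=14: L0/L1/L2 = -/D/B → run D
t=15: L0/L1/L2 = -/D/B → run D
t=16: L0/L1/L2 = -/-/B → run B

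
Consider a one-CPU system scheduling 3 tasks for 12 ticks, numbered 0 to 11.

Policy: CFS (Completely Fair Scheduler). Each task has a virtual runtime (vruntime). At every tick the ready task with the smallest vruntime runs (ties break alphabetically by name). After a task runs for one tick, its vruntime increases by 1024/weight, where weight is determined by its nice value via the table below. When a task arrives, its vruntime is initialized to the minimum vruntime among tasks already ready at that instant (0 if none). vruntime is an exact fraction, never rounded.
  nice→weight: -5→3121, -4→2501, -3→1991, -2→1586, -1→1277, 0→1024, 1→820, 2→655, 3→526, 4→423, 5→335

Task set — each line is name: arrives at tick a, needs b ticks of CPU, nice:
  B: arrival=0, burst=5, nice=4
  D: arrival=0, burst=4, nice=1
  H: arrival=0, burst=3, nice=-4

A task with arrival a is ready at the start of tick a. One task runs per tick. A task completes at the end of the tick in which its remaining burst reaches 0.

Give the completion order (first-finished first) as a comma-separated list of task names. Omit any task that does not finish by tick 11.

completion order = H, D, B

t=0: vr[B=0 D=0 H=0] → run B
t=1: vr[B=1024/423 D=0 H=0] → run D
t=2: vr[B=1024/423 D=256/205 H=0] → run H
t=3: vr[B=1024/423 D=256/205 H=1024/2501] → run H
t=4: vr[B=1024/423 D=256/205 H=2048/2501] → run H
t=5: vr[B=1024/423 D=256/205] → run D
t=6: vr[B=1024/423 D=512/205] → run B
t=7: vr[B=2048/423 D=512/205] → run D
t=8: vr[B=2048/423 D=768/205] → run D
t=9: vr[B=2048/423] → run B
t=10: vr[B=1024/141] → run B
t=11: vr[B=4096/423] → run B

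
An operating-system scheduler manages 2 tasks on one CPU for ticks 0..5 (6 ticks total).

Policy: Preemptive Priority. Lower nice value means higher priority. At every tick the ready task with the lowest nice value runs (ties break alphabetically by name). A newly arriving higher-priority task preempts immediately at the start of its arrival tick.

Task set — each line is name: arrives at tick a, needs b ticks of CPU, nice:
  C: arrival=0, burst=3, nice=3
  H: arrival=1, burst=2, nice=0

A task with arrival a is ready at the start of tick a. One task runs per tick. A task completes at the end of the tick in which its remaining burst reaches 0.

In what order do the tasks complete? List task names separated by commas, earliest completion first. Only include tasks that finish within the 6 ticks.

t=0: ready={C} → run C
t=1: ready={C,H} → run H
t=2: ready={C,H} → run H
t=3: ready={C} → run C
t=4: ready={C} → run C
t=5: (idle)

completion order = H, C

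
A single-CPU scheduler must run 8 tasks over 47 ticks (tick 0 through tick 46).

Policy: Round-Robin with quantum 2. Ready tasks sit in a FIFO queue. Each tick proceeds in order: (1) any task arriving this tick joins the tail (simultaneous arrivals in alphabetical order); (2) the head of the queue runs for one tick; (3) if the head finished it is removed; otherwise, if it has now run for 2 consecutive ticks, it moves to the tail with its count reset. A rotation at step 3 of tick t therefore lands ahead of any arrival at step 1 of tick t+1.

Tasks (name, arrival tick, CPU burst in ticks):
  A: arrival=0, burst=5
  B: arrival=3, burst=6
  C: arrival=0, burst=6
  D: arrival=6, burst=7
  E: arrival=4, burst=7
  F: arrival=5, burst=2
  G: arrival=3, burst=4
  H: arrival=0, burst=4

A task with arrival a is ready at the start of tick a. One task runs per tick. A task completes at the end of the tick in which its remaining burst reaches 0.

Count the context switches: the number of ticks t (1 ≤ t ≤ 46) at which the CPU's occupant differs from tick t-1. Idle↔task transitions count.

context switches = 22

t=0: queue=[A,C,H] q_used=0 → run A
t=1: queue=[A,C,H] q_used=1 → run A
t=2: queue=[C,H,A] q_used=0 → run C
t=3: queue=[C,H,A,B,G] q_used=1 → run C
t=4: queue=[H,A,B,G,C,E] q_used=0 → run H
t=5: queue=[H,A,B,G,C,E,F] q_used=1 → run H
t=6: queue=[A,B,G,C,E,F,H,D] q_used=0 → run A
t=7: queue=[A,B,G,C,E,F,H,D] q_used=1 → run A
t=8: queue=[B,G,C,E,F,H,D,A] q_used=0 → run B
t=9: queue=[B,G,C,E,F,H,D,A] q_used=1 → run B
t=10: queue=[G,C,E,F,H,D,A,B] q_used=0 → run G
t=11: queue=[G,C,E,F,H,D,A,B] q_used=1 → run G
t=12: queue=[C,E,F,H,D,A,B,G] q_used=0 → run C
t=13: queue=[C,E,F,H,D,A,B,G] q_used=1 → run C
t=14: queue=[E,F,H,D,A,B,G,C] q_used=0 → run E
t=15: queue=[E,F,H,D,A,B,G,C] q_used=1 → run E
t=16: queue=[F,H,D,A,B,G,C,E] q_used=0 → run F
t=17: queue=[F,H,D,A,B,G,C,E] q_used=1 → run F
t=18: queue=[H,D,A,B,G,C,E] q_used=0 → run H
t=19: queue=[H,D,A,B,G,C,E] q_used=1 → run H
t=20: queue=[D,A,B,G,C,E] q_used=0 → run D
t=21: queue=[D,A,B,G,C,E] q_used=1 → run D
t=22: queue=[A,B,G,C,E,D] q_used=0 → run A
t=23: queue=[B,G,C,E,D] q_used=0 → run B
t=24: queue=[B,G,C,E,D] q_used=1 → run B
t=25: queue=[G,C,E,D,B] q_used=0 → run G
t=26: queue=[G,C,E,D,B] q_used=1 → run G
t=27: queue=[C,E,D,B] q_used=0 → run C
t=28: queue=[C,E,D,B] q_used=1 → run C
t=29: queue=[E,D,B] q_used=0 → run E
t=30: queue=[E,D,B] q_used=1 → run E
t=31: queue=[D,B,E] q_used=0 → run D
t=32: queue=[D,B,E] q_used=1 → run D
t=33: queue=[B,E,D] q_used=0 → run B
t=34: queue=[B,E,D] q_used=1 → run B
t=35: queue=[E,D] q_used=0 → run E
t=36: queue=[E,D] q_used=1 → run E
t=37: queue=[D,E] q_used=0 → run D
t=38: queue=[D,E] q_used=1 → run D
t=39: queue=[E,D] q_used=0 → run E
t=40: queue=[D] q_used=0 → run D
t=41: (idle)
t=42: (idle)
t=43: (idle)
t=44: (idle)
t=45: (idle)
t=46: (idle)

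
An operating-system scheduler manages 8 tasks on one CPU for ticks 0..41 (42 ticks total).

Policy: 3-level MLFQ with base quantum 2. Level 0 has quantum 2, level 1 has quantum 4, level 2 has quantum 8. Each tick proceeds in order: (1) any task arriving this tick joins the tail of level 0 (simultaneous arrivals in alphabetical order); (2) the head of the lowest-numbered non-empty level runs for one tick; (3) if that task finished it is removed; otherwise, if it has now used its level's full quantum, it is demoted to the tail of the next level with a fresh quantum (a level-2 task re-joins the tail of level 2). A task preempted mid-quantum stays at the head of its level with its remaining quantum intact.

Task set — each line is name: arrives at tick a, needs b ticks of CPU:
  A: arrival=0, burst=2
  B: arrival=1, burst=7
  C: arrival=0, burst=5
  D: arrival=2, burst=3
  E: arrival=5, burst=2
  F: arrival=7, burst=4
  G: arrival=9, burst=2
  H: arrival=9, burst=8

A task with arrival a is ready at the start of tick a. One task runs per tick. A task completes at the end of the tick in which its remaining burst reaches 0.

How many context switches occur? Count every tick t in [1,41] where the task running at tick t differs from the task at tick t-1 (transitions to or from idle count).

context switches = 15

t=0: L0/L1/L2 = AC/-/- → run A
t=1: L0/L1/L2 = ACB/-/- → run A
t=2: L0/L1/L2 = CBD/-/- → run C
t=3: L0/L1/L2 = CBD/-/- → run C
t=4: L0/L1/L2 = BD/C/- → run B
t=5: L0/L1/L2 = BDE/C/- → run B
t=6: L0/L1/L2 = DE/CB/- → run D
t=7: L0/L1/L2 = DEF/CB/- → run D
t=8: L0/L1/L2 = EF/CBD/- → run E
t=9: L0/L1/L2 = EFGH/CBD/- → run E
t=10: L0/L1/L2 = FGH/CBD/- → run F
t=11: L0/L1/L2 = FGH/CBD/- → run F
t=12: L0/L1/L2 = GH/CBDF/- → run G
t=13: L0/L1/L2 = GH/CBDF/- → run G
t=14: L0/L1/L2 = H/CBDF/- → run H
t=15: L0/L1/L2 = H/CBDF/- → run H
t=16: L0/L1/L2 = -/CBDFH/- → run C
t=17: L0/L1/L2 = -/CBDFH/- → run C
t=18: L0/L1/L2 = -/CBDFH/- → run C
t=19: L0/L1/L2 = -/BDFH/- → run B
t=20: L0/L1/L2 = -/BDFH/- → run B
t=21: L0/L1/L2 = -/BDFH/- → run B
t=22: L0/L1/L2 = -/BDFH/- → run B
t=23: L0/L1/L2 = -/DFH/B → run D
t=24: L0/L1/L2 = -/FH/B → run F
t=25: L0/L1/L2 = -/FH/B → run F
t=26: L0/L1/L2 = -/H/B → run H
t=27: L0/L1/L2 = -/H/B → run H
t=28: L0/L1/L2 = -/H/B → run H
t=29: L0/L1/L2 = -/H/B → run H
t=30: L0/L1/L2 = -/-/BH → run B
t=31: L0/L1/L2 = -/-/H → run H
t=32: L0/L1/L2 = -/-/H → run H
t=33: (idle)
t=34: (idle)
t=35: (idle)
t=36: (idle)
t=37: (idle)
t=38: (idle)
t=39: (idle)
t=40: (idle)
t=41: (idle)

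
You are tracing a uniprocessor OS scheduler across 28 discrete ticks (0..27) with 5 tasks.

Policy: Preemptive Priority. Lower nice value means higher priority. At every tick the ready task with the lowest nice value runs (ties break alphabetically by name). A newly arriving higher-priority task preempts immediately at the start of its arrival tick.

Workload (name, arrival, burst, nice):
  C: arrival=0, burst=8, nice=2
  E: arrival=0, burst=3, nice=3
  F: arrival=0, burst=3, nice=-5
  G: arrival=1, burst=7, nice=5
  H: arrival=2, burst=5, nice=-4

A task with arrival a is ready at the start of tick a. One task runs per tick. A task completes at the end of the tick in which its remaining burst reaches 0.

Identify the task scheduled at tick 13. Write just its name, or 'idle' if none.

t=0: ready={C,E,F} → run F
t=1: ready={C,E,F,G} → run F
t=2: ready={C,E,F,G,H} → run F
t=3: ready={C,E,G,H} → run H
t=4: ready={C,E,G,H} → run H
t=5: ready={C,E,G,H} → run H
t=6: ready={C,E,G,H} → run H
t=7: ready={C,E,G,H} → run H
t=8: ready={C,E,G} → run C
t=9: ready={C,E,G} → run C
t=10: ready={C,E,G} → run C
t=11: ready={C,E,G} → run C
t=12: ready={C,E,G} → run C
t=13: ready={C,E,G} → run C
t=14: ready={C,E,G} → run C
t=15: ready={C,E,G} → run C
t=16: ready={E,G} → run E
t=17: ready={E,G} → run E
t=18: ready={E,G} → run E
t=19: ready={G} → run G
t=20: ready={G} → run G
t=21: ready={G} → run G
t=22: ready={G} → run G
t=23: ready={G} → run G
t=24: ready={G} → run G
t=25: ready={G} → run G
t=26: (idle)
t=27: (idle)

running at tick 13 = C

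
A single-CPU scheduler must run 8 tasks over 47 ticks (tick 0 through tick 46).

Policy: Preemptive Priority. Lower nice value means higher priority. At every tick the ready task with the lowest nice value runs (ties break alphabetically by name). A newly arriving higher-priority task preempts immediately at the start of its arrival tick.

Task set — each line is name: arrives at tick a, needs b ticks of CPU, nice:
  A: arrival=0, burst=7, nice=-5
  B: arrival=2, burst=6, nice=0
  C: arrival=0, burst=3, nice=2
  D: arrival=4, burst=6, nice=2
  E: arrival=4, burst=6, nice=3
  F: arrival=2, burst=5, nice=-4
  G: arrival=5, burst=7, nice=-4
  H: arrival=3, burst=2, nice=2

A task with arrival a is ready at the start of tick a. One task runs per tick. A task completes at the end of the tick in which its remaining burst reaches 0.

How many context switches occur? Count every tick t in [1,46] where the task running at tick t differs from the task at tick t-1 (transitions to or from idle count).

context switches = 8

t=0: ready={A,C} → run A
t=1: ready={A,C} → run A
t=2: ready={A,B,C,F} → run A
t=3: ready={A,B,C,F,H} → run A
t=4: ready={A,B,C,D,E,F,H} → run A
t=5: ready={A,B,C,D,E,F,G,H} → run A
t=6: ready={A,B,C,D,E,F,G,H} → run A
t=7: ready={B,C,D,E,F,G,H} → run F
t=8: ready={B,C,D,E,F,G,H} → run F
t=9: ready={B,C,D,E,F,G,H} → run F
t=10: ready={B,C,D,E,F,G,H} → run F
t=11: ready={B,C,D,E,F,G,H} → run F
t=12: ready={B,C,D,E,G,H} → run G
t=13: ready={B,C,D,E,G,H} → run G
t=14: ready={B,C,D,E,G,H} → run G
t=15: ready={B,C,D,E,G,H} → run G
t=16: ready={B,C,D,E,G,H} → run G
t=17: ready={B,C,D,E,G,H} → run G
t=18: ready={B,C,D,E,G,H} → run G
t=19: ready={B,C,D,E,H} → run B
t=20: ready={B,C,D,E,H} → run B
t=21: ready={B,C,D,E,H} → run B
t=22: ready={B,C,D,E,H} → run B
t=23: ready={B,C,D,E,H} → run B
t=24: ready={B,C,D,E,H} → run B
t=25: ready={C,D,E,H} → run C
t=26: ready={C,D,E,H} → run C
t=27: ready={C,D,E,H} → run C
t=28: ready={D,E,H} → run D
t=29: ready={D,E,H} → run D
t=30: ready={D,E,H} → run D
t=31: ready={D,E,H} → run D
t=32: ready={D,E,H} → run D
t=33: ready={D,E,H} → run D
t=34: ready={E,H} → run H
t=35: ready={E,H} → run H
t=36: ready={E} → run E
t=37: ready={E} → run E
t=38: ready={E} → run E
t=39: ready={E} → run E
t=40: ready={E} → run E
t=41: ready={E} → run E
t=42: (idle)
t=43: (idle)
t=44: (idle)
t=45: (idle)
t=46: (idle)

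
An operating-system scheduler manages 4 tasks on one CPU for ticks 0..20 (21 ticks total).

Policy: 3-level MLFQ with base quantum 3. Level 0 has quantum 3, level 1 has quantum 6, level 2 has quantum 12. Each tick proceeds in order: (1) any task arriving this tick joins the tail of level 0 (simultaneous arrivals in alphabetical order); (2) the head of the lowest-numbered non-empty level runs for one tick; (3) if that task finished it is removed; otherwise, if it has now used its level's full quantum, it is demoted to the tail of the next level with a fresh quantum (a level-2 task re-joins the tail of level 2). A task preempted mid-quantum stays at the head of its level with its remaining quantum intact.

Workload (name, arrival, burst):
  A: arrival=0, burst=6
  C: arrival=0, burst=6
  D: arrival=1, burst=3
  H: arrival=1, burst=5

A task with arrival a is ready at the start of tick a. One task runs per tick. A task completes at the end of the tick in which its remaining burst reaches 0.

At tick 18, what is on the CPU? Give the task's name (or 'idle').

running at tick 18 = H

t=0: L0/L1/L2 = AC/-/- → run A
t=1: L0/L1/L2 = ACDH/-/- → run A
t=2: L0/L1/L2 = ACDH/-/- → run A
t=3: L0/L1/L2 = CDH/A/- → run C
t=4: L0/L1/L2 = CDH/A/- → run C
t=5: L0/L1/L2 = CDH/A/- → run C
t=6: L0/L1/L2 = DH/AC/- → run D
t=7: L0/L1/L2 = DH/AC/- → run D
t=8: L0/L1/L2 = DH/AC/- → run D
t=9: L0/L1/L2 = H/AC/- → run H
t=10: L0/L1/L2 = H/AC/- → run H
t=11: L0/L1/L2 = H/AC/- → run H
t=12: L0/L1/L2 = -/ACH/- → run A
t=13: L0/L1/L2 = -/ACH/- → run A
t=14: L0/L1/L2 = -/ACH/- → run A
t=15: L0/L1/L2 = -/CH/- → run C
t=16: L0/L1/L2 = -/CH/- → run C
t=17: L0/L1/L2 = -/CH/- → run C
t=18: L0/L1/L2 = -/H/- → run H
t=19: L0/L1/L2 = -/H/- → run H
t=20: (idle)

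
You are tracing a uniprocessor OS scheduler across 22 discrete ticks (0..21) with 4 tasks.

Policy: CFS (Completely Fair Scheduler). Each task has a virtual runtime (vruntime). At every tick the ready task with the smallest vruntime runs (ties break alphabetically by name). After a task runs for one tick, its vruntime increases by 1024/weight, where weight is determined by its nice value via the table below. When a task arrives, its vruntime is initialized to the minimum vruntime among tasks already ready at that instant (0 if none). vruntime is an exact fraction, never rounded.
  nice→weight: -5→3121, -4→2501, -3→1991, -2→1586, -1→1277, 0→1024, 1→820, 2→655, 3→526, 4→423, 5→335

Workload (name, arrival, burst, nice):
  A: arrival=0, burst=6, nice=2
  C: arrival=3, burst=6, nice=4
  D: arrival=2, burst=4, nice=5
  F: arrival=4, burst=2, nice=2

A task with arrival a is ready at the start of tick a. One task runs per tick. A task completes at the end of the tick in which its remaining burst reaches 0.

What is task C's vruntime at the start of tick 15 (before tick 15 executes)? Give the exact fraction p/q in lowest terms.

vruntime(C, start of tick 15) = 3549184/277065

t=0: vr[A=0] → run A
t=1: vr[A=1024/655] → run A
t=2: vr[A=2048/655 D=2048/655] → run A
t=3: vr[A=3072/655 C=2048/655 D=2048/655] → run C
t=4: vr[A=3072/655 C=1537024/277065 D=2048/655 F=2048/655] → run D
t=5: vr[A=3072/655 C=1537024/277065 D=54272/8777 F=2048/655] → run F
t=6: vr[A=3072/655 C=1537024/277065 D=54272/8777 F=3072/655] → run A
t=7: vr[A=4096/655 C=1537024/277065 D=54272/8777 F=3072/655] → run F
t=8: vr[A=4096/655 C=1537024/277065 D=54272/8777] → run C
t=9: vr[A=4096/655 C=2207744/277065 D=54272/8777] → run D
t=10: vr[A=4096/655 C=2207744/277065 D=405504/43885] → run A
t=11: vr[A=1024/131 C=2207744/277065 D=405504/43885] → run A
t=12: vr[C=2207744/277065 D=405504/43885] → run C
t=13: vr[C=959488/92355 D=405504/43885] → run D
t=14: vr[C=959488/92355 D=539648/43885] → run C
t=15: vr[C=3549184/277065 D=539648/43885] → run D
t=16: vr[C=3549184/277065] → run C
t=17: vr[C=4219904/277065] → run C
t=18: (idle)
t=19: (idle)
t=20: (idle)
t=21: (idle)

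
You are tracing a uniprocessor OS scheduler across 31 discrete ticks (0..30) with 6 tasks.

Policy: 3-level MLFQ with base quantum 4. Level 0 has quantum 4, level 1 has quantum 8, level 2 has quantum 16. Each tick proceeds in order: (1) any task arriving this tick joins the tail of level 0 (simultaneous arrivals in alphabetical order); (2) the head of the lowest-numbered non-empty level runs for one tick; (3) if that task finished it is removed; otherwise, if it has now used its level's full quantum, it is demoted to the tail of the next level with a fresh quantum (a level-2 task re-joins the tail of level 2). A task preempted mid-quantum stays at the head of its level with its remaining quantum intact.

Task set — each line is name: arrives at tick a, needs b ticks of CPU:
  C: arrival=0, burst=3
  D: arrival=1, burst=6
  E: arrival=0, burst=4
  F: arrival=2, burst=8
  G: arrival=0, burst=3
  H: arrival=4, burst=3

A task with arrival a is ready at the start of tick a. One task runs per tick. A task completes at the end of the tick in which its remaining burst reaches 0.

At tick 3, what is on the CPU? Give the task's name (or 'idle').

running at tick 3 = E

t=0: L0/L1/L2 = CEG/-/- → run C
t=1: L0/L1/L2 = CEGD/-/- → run C
t=2: L0/L1/L2 = CEGDF/-/- → run C
t=3: L0/L1/L2 = EGDF/-/- → run E
t=4: L0/L1/L2 = EGDFH/-/- → run E
t=5: L0/L1/L2 = EGDFH/-/- → run E
t=6: L0/L1/L2 = EGDFH/-/- → run E
t=7: L0/L1/L2 = GDFH/-/- → run G
t=8: L0/L1/L2 = GDFH/-/- → run G
t=9: L0/L1/L2 = GDFH/-/- → run G
t=10: L0/L1/L2 = DFH/-/- → run D
t=11: L0/L1/L2 = DFH/-/- → run D
t=12: L0/L1/L2 = DFH/-/- → run D
t=13: L0/L1/L2 = DFH/-/- → run D
t=14: L0/L1/L2 = FH/D/- → run F
t=15: L0/L1/L2 = FH/D/- → run F
t=16: L0/L1/L2 = FH/D/- → run F
t=17: L0/L1/L2 = FH/D/- → run F
t=18: L0/L1/L2 = H/DF/- → run H
t=19: L0/L1/L2 = H/DF/- → run H
t=20: L0/L1/L2 = H/DF/- → run H
t=21: L0/L1/L2 = -/DF/- → run D
t=22: L0/L1/L2 = -/DF/- → run D
t=23: L0/L1/L2 = -/F/- → run F
t=24: L0/L1/L2 = -/F/- → run F
t=25: L0/L1/L2 = -/F/- → run F
t=26: L0/L1/L2 = -/F/- → run F
t=27: (idle)
t=28: (idle)
t=29: (idle)
t=30: (idle)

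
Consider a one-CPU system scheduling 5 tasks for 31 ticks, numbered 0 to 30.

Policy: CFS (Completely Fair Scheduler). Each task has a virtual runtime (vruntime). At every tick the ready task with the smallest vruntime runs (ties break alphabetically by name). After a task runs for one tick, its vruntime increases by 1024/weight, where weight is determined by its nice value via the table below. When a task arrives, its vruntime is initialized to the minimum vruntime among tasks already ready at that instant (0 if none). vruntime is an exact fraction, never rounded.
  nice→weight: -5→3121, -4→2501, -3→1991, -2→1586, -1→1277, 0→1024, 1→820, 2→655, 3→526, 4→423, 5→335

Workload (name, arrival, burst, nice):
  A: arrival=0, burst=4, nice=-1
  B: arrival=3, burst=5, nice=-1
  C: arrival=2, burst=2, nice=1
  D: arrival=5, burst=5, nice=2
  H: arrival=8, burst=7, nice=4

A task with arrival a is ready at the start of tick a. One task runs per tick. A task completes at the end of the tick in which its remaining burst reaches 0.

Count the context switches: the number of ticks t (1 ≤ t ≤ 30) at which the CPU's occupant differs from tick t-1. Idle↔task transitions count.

context switches = 16

t=0: vr[A=0] → run A
t=1: vr[A=1024/1277] → run A
t=2: vr[A=2048/1277 C=2048/1277] → run A
t=3: vr[A=3072/1277 B=2048/1277 C=2048/1277] → run B
t=4: vr[A=3072/1277 B=3072/1277 C=2048/1277] → run C
t=5: vr[A=3072/1277 B=3072/1277 C=746752/261785 D=3072/1277] → run A
t=6: vr[B=3072/1277 C=746752/261785 D=3072/1277] → run B
t=7: vr[B=4096/1277 C=746752/261785 D=3072/1277] → run D
t=8: vr[B=4096/1277 C=746752/261785 D=3319808/836435 H=746752/261785] → run C
t=9: vr[B=4096/1277 D=3319808/836435 H=746752/261785] → run H
t=10: vr[B=4096/1277 D=3319808/836435 H=583943936/110735055] → run B
t=11: vr[B=5120/1277 D=3319808/836435 H=583943936/110735055] → run D
t=12: vr[B=5120/1277 D=4627456/836435 H=583943936/110735055] → run B
t=13: vr[B=6144/1277 D=4627456/836435 H=583943936/110735055] → run B
t=14: vr[D=4627456/836435 H=583943936/110735055] → run H
t=15: vr[D=4627456/836435 H=852011776/110735055] → run D
t=16: vr[D=5935104/836435 H=852011776/110735055] → run D
t=17: vr[D=7242752/836435 H=852011776/110735055] → run H
t=18: vr[D=7242752/836435 H=373359872/36911685] → run D
t=19: vr[H=373359872/36911685] → run H
t=20: vr[H=1388147456/110735055] → run H
t=21: vr[H=1656215296/110735055] → run H
t=22: vr[H=641427712/36911685] → run H
t=23: (idle)
t=24: (idle)
t=25: (idle)
t=26: (idle)
t=27: (idle)
t=28: (idle)
t=29: (idle)
t=30: (idle)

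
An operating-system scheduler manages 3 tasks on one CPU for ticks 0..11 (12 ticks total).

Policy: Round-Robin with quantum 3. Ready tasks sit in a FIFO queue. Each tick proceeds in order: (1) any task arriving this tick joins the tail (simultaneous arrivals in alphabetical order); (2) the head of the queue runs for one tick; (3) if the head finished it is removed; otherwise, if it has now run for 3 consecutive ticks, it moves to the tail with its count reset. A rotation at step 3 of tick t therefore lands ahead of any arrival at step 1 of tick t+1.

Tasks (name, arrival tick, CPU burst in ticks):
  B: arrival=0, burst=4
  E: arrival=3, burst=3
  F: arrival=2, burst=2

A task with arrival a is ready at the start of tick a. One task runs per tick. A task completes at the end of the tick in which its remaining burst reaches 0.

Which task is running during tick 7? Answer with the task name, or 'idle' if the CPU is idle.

running at tick 7 = E

t=0: queue=[B] q_used=0 → run B
t=1: queue=[B] q_used=1 → run B
t=2: queue=[B,F] q_used=2 → run B
t=3: queue=[F,B,E] q_used=0 → run F
t=4: queue=[F,B,E] q_used=1 → run F
t=5: queue=[B,E] q_used=0 → run B
t=6: queue=[E] q_used=0 → run E
t=7: queue=[E] q_used=1 → run E
t=8: queue=[E] q_used=2 → run E
t=9: (idle)
t=10: (idle)
t=11: (idle)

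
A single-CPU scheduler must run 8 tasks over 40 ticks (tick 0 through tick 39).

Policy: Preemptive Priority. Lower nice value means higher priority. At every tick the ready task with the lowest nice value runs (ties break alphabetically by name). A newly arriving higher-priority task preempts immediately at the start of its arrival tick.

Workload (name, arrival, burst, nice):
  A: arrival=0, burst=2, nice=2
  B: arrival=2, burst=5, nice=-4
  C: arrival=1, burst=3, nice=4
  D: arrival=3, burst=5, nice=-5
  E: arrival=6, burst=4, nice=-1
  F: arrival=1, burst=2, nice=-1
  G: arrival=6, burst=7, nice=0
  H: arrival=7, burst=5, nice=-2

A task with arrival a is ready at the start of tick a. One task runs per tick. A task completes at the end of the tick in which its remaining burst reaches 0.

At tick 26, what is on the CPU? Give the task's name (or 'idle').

t=0: ready={A} → run A
t=1: ready={A,C,F} → run F
t=2: ready={A,B,C,F} → run B
t=3: ready={A,B,C,D,F} → run D
t=4: ready={A,B,C,D,F} → run D
t=5: ready={A,B,C,D,F} → run D
t=6: ready={A,B,C,D,E,F,G} → run D
t=7: ready={A,B,C,D,E,F,G,H} → run D
t=8: ready={A,B,C,E,F,G,H} → run B
t=9: ready={A,B,C,E,F,G,H} → run B
t=10: ready={A,B,C,E,F,G,H} → run B
t=11: ready={A,B,C,E,F,G,H} → run B
t=12: ready={A,C,E,F,G,H} → run H
t=13: ready={A,C,E,F,G,H} → run H
t=14: ready={A,C,E,F,G,H} → run H
t=15: ready={A,C,E,F,G,H} → run H
t=16: ready={A,C,E,F,G,H} → run H
t=17: ready={A,C,E,F,G} → run E
t=18: ready={A,C,E,F,G} → run E
t=19: ready={A,C,E,F,G} → run E
t=20: ready={A,C,E,F,G} → run E
t=21: ready={A,C,F,G} → run F
t=22: ready={A,C,G} → run G
t=23: ready={A,C,G} → run G
t=24: ready={A,C,G} → run G
t=25: ready={A,C,G} → run G
t=26: ready={A,C,G} → run G
t=27: ready={A,C,G} → run G
t=28: ready={A,C,G} → run G
t=29: ready={A,C} → run A
t=30: ready={C} → run C
t=31: ready={C} → run C
t=32: ready={C} → run C
t=33: (idle)
t=34: (idle)
t=35: (idle)
t=36: (idle)
t=37: (idle)
t=38: (idle)
t=39: (idle)

running at tick 26 = G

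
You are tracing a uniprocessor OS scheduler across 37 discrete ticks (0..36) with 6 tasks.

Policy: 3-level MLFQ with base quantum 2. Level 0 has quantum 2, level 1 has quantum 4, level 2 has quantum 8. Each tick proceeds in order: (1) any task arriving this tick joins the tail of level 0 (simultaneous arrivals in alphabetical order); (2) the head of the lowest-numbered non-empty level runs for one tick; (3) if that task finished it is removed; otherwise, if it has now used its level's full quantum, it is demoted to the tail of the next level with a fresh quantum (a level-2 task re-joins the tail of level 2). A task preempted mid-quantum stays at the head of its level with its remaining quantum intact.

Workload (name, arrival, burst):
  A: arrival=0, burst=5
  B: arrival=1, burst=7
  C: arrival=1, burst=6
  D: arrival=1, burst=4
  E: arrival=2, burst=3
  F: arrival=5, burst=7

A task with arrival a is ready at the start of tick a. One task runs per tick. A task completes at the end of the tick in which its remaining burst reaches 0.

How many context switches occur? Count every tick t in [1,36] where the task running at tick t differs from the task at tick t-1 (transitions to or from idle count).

context switches = 14

t=0: L0/L1/L2 = A/-/- → run A
t=1: L0/L1/L2 = ABCD/-/- → run A
t=2: L0/L1/L2 = BCDE/A/- → run B
t=3: L0/L1/L2 = BCDE/A/- → run B
t=4: L0/L1/L2 = CDE/AB/- → run C
t=5: L0/L1/L2 = CDEF/AB/- → run C
t=6: L0/L1/L2 = DEF/ABC/- → run D
t=7: L0/L1/L2 = DEF/ABC/- → run D
t=8: L0/L1/L2 = EF/ABCD/- → run E
t=9: L0/L1/L2 = EF/ABCD/- → run E
t=10: L0/L1/L2 = F/ABCDE/- → run F
t=11: L0/L1/L2 = F/ABCDE/- → run F
t=12: L0/L1/L2 = -/ABCDEF/- → run A
t=13: L0/L1/L2 = -/ABCDEF/- → run A
t=14: L0/L1/L2 = -/ABCDEF/- → run A
t=15: L0/L1/L2 = -/BCDEF/- → run B
t=16: L0/L1/L2 = -/BCDEF/- → run B
t=17: L0/L1/L2 = -/BCDEF/- → run B
t=18: L0/L1/L2 = -/BCDEF/- → run B
t=19: L0/L1/L2 = -/CDEF/B → run C
t=20: L0/L1/L2 = -/CDEF/B → run C
t=21: L0/L1/L2 = -/CDEF/B → run C
t=22: L0/L1/L2 = -/CDEF/B → run C
t=23: L0/L1/L2 = -/DEF/B → run D
t=24: L0/L1/L2 = -/DEF/B → run D
t=25: L0/L1/L2 = -/EF/B → run E
t=26: L0/L1/L2 = -/F/B → run F
t=27: L0/L1/L2 = -/F/B → run F
t=28: L0/L1/L2 = -/F/B → run F
t=29: L0/L1/L2 = -/F/B → run F
t=30: L0/L1/L2 = -/-/BF → run B
t=31: L0/L1/L2 = -/-/F → run F
t=32: (idle)
t=33: (idle)
t=34: (idle)
t=35: (idle)
t=36: (idle)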